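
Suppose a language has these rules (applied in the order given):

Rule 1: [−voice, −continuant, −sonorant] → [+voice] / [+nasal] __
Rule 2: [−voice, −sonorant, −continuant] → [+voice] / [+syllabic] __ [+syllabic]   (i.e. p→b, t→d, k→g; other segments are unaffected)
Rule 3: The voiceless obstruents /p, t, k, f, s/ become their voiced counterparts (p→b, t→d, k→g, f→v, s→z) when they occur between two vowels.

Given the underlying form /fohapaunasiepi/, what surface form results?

Rule 1 (post-nasal voicing): no segment meets the environment; /fohapaunasiepi/ is unchanged.
Rule 2 (intervocalic voicing): /p/ is a voiceless stop between vowels /a/ and /a/, so it voices to [b]. /p/ is a voiceless stop between vowels /e/ and /i/, so it voices to [b]. /fohapaunasiepi/ → fohabaunasiebi.
Rule 3 (intervocalic voicing): /s/ is a voiceless obstruent between vowels /a/ and /i/, so it voices to [z]. /fohabaunasiebi/ → fohabaunaziebi.

fohabaunaziebi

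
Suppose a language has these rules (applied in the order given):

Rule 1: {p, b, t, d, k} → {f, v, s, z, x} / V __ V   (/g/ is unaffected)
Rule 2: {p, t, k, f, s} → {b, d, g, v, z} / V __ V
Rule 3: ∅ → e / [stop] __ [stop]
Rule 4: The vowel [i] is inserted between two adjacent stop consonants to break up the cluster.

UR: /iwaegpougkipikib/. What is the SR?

iwaegepougekivixib

Rule 1 (intervocalic spirantization): /p/ is a stop between vowels /i/ and /i/, so it spirantizes to the fricative [f]. /k/ is a stop between vowels /i/ and /i/, so it spirantizes to the fricative [x]. /iwaegpougkipikib/ → iwaegpougkifixib.
Rule 2 (intervocalic voicing): /f/ is a voiceless obstruent between vowels /i/ and /i/, so it voices to [v]. /iwaegpougkifixib/ → iwaegpougkivixib.
Rule 3 (stop-cluster e-epenthesis): /g/ and /p/ form a stop–stop cluster, so [e] is inserted between them. /g/ and /k/ form a stop–stop cluster, so [e] is inserted between them. /iwaegpougkivixib/ → iwaegepougekivixib.
Rule 4 (stop-cluster i-epenthesis): no segment meets the environment; /iwaegepougekivixib/ is unchanged.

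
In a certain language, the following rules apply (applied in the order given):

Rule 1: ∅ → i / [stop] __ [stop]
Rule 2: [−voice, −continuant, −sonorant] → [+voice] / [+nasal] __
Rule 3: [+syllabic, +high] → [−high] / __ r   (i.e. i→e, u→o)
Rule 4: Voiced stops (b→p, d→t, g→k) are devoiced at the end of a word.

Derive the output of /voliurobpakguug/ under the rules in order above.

Rule 1 (stop-cluster i-epenthesis): /b/ and /p/ form a stop–stop cluster, so [i] is inserted between them. /k/ and /g/ form a stop–stop cluster, so [i] is inserted between them. /voliurobpakguug/ → voliurobipakiguug.
Rule 2 (post-nasal voicing): no segment meets the environment; /voliurobipakiguug/ is unchanged.
Rule 3 (pre-rhotic lowering): /u/ is a high vowel immediately before /r/, so it lowers to [o]. /voliurobipakiguug/ → voliorobipakiguug.
Rule 4 (final devoicing): /g/ is a voiced stop in word-final position, so it devoices to [k]. /voliorobipakiguug/ → voliorobipakiguuk.

voliorobipakiguuk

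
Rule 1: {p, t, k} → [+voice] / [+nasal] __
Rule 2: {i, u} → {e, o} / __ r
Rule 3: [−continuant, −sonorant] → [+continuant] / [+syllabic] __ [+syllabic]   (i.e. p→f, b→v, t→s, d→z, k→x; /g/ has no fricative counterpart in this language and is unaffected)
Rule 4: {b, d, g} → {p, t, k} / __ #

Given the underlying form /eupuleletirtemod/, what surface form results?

Rule 1 (post-nasal voicing): no segment meets the environment; /eupuleletirtemod/ is unchanged.
Rule 2 (pre-rhotic lowering): /i/ is a high vowel immediately before /r/, so it lowers to [e]. /eupuleletirtemod/ → eupuleletertemod.
Rule 3 (intervocalic spirantization): /p/ is a stop between vowels /u/ and /u/, so it spirantizes to the fricative [f]. /t/ is a stop between vowels /e/ and /e/, so it spirantizes to the fricative [s]. /eupuleletertemod/ → eufulelesertemod.
Rule 4 (final devoicing): /d/ is a voiced stop in word-final position, so it devoices to [t]. /eufulelesertemod/ → eufulelesertemot.

eufulelesertemot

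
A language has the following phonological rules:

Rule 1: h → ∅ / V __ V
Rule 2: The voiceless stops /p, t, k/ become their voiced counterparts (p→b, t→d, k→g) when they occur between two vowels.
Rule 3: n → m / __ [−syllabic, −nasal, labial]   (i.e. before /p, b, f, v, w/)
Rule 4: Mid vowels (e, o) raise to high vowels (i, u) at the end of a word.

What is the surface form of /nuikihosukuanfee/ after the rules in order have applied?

Rule 1 (intervocalic h-deletion): /h/ occurs between vowels /i/ and /o/, so it deletes. /nuikihosukuanfee/ → nuikiosukuanfee.
Rule 2 (intervocalic voicing): /k/ is a voiceless stop between vowels /i/ and /i/, so it voices to [g]. /k/ is a voiceless stop between vowels /u/ and /u/, so it voices to [g]. /nuikiosukuanfee/ → nuigiosuguanfee.
Rule 3 (nasal place assimilation): /n/ precedes the labial consonant /f/, so it assimilates in place to [m]. /nuigiosuguanfee/ → nuigiosuguamfee.
Rule 4 (final vowel raising): /e/ is a mid vowel in word-final position, so it raises to [i]. /nuigiosuguamfee/ → nuigiosuguamfei.

nuigiosuguamfei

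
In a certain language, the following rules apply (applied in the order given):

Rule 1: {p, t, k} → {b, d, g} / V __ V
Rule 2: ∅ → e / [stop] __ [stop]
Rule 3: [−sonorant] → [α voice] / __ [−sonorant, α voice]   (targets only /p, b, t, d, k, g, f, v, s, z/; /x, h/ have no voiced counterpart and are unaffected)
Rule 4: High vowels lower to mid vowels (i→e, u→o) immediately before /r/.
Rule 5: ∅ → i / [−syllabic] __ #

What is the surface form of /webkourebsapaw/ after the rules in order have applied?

webekoorepsabawi

Rule 1 (intervocalic voicing): /p/ is a voiceless stop between vowels /a/ and /a/, so it voices to [b]. /webkourebsapaw/ → webkourebsabaw.
Rule 2 (stop-cluster e-epenthesis): /b/ and /k/ form a stop–stop cluster, so [e] is inserted between them. /webkourebsabaw/ → webekourebsabaw.
Rule 3 (regressive voicing assimilation): /b/ precedes the voiceless obstruent /s/, so it devoices to [p] by assimilation. /webekourebsabaw/ → webekourepsabaw.
Rule 4 (pre-rhotic lowering): /u/ is a high vowel immediately before /r/, so it lowers to [o]. /webekourepsabaw/ → webekoorepsabaw.
Rule 5 (final i-epenthesis): the form ends in the consonant /w/, so [i] is inserted word-finally. /webekoorepsabaw/ → webekoorepsabawi.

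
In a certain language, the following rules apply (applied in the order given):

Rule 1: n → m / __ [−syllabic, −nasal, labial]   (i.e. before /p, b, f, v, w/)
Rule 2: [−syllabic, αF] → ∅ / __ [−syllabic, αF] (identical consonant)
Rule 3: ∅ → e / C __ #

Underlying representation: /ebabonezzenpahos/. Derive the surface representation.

Rule 1 (nasal place assimilation): /n/ precedes the labial consonant /p/, so it assimilates in place to [m]. /ebabonezzenpahos/ → ebabonezzempahos.
Rule 2 (degemination): /zz/ is a geminate; the first /z/ deletes. /ebabonezzempahos/ → ebabonezempahos.
Rule 3 (final e-epenthesis): the form ends in the consonant /s/, so [e] is inserted word-finally. /ebabonezempahos/ → ebabonezempahose.

ebabonezempahose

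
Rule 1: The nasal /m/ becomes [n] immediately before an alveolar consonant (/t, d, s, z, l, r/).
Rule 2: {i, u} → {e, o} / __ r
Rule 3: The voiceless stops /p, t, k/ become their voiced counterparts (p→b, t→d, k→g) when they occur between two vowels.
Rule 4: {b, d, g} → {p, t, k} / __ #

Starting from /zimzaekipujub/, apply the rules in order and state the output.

Rule 1 (nasal place assimilation): /m/ precedes the alveolar consonant /z/, so it assimilates in place to [n]. /zimzaekipujub/ → zinzaekipujub.
Rule 2 (pre-rhotic lowering): no segment meets the environment; /zinzaekipujub/ is unchanged.
Rule 3 (intervocalic voicing): /k/ is a voiceless stop between vowels /e/ and /i/, so it voices to [g]. /p/ is a voiceless stop between vowels /i/ and /u/, so it voices to [b]. /zinzaekipujub/ → zinzaegibujub.
Rule 4 (final devoicing): /b/ is a voiced stop in word-final position, so it devoices to [p]. /zinzaegibujub/ → zinzaegibujup.

zinzaegibujup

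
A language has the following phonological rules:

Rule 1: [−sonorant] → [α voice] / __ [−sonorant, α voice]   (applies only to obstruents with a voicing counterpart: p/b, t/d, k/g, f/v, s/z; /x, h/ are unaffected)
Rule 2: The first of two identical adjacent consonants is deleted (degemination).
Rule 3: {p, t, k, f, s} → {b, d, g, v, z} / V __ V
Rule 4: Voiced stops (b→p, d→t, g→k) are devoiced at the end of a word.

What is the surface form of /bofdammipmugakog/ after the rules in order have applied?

Rule 1 (regressive voicing assimilation): /f/ precedes the voiced obstruent /d/, so it voices to [v] by assimilation. /bofdammipmugakog/ → bovdammipmugakog.
Rule 2 (degemination): /mm/ is a geminate; the first /m/ deletes. /bovdammipmugakog/ → bovdamipmugakog.
Rule 3 (intervocalic voicing): /k/ is a voiceless obstruent between vowels /a/ and /o/, so it voices to [g]. /bovdamipmugakog/ → bovdamipmugagog.
Rule 4 (final devoicing): /g/ is a voiced stop in word-final position, so it devoices to [k]. /bovdamipmugagog/ → bovdamipmugagok.

bovdamipmugagok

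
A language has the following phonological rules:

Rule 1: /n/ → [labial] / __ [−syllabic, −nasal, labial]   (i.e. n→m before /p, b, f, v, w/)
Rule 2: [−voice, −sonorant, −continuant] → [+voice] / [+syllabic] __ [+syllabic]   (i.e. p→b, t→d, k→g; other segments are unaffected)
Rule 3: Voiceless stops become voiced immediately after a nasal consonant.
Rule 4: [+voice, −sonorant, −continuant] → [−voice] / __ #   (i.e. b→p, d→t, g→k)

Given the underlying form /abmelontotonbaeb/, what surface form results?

abmelondodombaep

Rule 1 (nasal place assimilation): /n/ precedes the labial consonant /b/, so it assimilates in place to [m]. /abmelontotonbaeb/ → abmelontotombaeb.
Rule 2 (intervocalic voicing): /t/ is a voiceless stop between vowels /o/ and /o/, so it voices to [d]. /abmelontotombaeb/ → abmelontodombaeb.
Rule 3 (post-nasal voicing): /t/ is a voiceless stop immediately after the nasal /n/, so it voices to [d]. /abmelontodombaeb/ → abmelondodombaeb.
Rule 4 (final devoicing): /b/ is a voiced stop in word-final position, so it devoices to [p]. /abmelondodombaeb/ → abmelondodombaep.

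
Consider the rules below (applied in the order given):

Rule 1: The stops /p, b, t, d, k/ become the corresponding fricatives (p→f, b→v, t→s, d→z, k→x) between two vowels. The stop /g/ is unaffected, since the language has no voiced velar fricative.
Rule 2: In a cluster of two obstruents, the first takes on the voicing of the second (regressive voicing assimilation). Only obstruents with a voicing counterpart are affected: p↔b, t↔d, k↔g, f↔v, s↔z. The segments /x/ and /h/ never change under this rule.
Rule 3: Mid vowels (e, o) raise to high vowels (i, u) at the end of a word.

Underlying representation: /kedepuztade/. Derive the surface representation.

kezefustazi

Rule 1 (intervocalic spirantization): /d/ is a stop between vowels /e/ and /e/, so it spirantizes to the fricative [z]. /p/ is a stop between vowels /e/ and /u/, so it spirantizes to the fricative [f]. /d/ is a stop between vowels /a/ and /e/, so it spirantizes to the fricative [z]. /kedepuztade/ → kezefuztaze.
Rule 2 (regressive voicing assimilation): /z/ precedes the voiceless obstruent /t/, so it devoices to [s] by assimilation. /kezefuztaze/ → kezefustaze.
Rule 3 (final vowel raising): /e/ is a mid vowel in word-final position, so it raises to [i]. /kezefustaze/ → kezefustazi.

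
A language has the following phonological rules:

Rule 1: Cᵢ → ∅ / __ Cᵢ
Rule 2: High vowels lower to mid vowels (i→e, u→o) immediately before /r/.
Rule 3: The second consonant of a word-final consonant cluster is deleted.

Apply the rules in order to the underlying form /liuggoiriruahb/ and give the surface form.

liugoereruah

Rule 1 (degemination): /gg/ is a geminate; the first /g/ deletes. /liuggoiriruahb/ → liugoiriruahb.
Rule 2 (pre-rhotic lowering): /i/ is a high vowel immediately before /r/, so it lowers to [e]. /i/ is a high vowel immediately before /r/, so it lowers to [e]. /liugoiriruahb/ → liugoereruahb.
Rule 3 (final cluster simplification): /b/ is the second consonant of a word-final cluster /hb/, so it deletes. /liugoereruahb/ → liugoereruah.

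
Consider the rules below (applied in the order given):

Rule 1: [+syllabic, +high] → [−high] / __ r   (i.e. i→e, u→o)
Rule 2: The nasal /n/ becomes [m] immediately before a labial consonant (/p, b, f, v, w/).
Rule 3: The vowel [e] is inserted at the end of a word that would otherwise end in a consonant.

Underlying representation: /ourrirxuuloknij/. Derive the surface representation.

oorrerxuuloknije

Rule 1 (pre-rhotic lowering): /u/ is a high vowel immediately before /r/, so it lowers to [o]. /i/ is a high vowel immediately before /r/, so it lowers to [e]. /ourrirxuuloknij/ → oorrerxuuloknij.
Rule 2 (nasal place assimilation): no segment meets the environment; /oorrerxuuloknij/ is unchanged.
Rule 3 (final e-epenthesis): the form ends in the consonant /j/, so [e] is inserted word-finally. /oorrerxuuloknij/ → oorrerxuuloknije.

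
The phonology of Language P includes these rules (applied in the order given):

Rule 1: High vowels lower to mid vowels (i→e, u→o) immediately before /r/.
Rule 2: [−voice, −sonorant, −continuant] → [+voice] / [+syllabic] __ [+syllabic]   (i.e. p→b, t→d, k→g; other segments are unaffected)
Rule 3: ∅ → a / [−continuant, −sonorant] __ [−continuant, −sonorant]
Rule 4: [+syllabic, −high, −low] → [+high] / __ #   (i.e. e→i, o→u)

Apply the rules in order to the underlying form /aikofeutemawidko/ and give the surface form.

Rule 1 (pre-rhotic lowering): no segment meets the environment; /aikofeutemawidko/ is unchanged.
Rule 2 (intervocalic voicing): /k/ is a voiceless stop between vowels /i/ and /o/, so it voices to [g]. /t/ is a voiceless stop between vowels /u/ and /e/, so it voices to [d]. /aikofeutemawidko/ → aigofeudemawidko.
Rule 3 (stop-cluster a-epenthesis): /d/ and /k/ form a stop–stop cluster, so [a] is inserted between them. /aigofeudemawidko/ → aigofeudemawidako.
Rule 4 (final vowel raising): /o/ is a mid vowel in word-final position, so it raises to [u]. /aigofeudemawidako/ → aigofeudemawidaku.

aigofeudemawidaku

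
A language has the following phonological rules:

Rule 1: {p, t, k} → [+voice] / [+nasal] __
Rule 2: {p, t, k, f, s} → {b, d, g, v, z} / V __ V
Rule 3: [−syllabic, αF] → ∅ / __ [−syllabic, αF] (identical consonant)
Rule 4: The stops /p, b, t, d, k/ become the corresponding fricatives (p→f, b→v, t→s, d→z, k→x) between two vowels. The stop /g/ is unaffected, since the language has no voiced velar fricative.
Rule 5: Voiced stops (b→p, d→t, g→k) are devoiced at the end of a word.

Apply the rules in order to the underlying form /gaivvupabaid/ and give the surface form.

Rule 1 (post-nasal voicing): no segment meets the environment; /gaivvupabaid/ is unchanged.
Rule 2 (intervocalic voicing): /p/ is a voiceless obstruent between vowels /u/ and /a/, so it voices to [b]. /gaivvupabaid/ → gaivvubabaid.
Rule 3 (degemination): /vv/ is a geminate; the first /v/ deletes. /gaivvubabaid/ → gaivubabaid.
Rule 4 (intervocalic spirantization): /b/ is a stop between vowels /u/ and /a/, so it spirantizes to the fricative [v]. /b/ is a stop between vowels /a/ and /a/, so it spirantizes to the fricative [v]. /gaivubabaid/ → gaivuvavaid.
Rule 5 (final devoicing): /d/ is a voiced stop in word-final position, so it devoices to [t]. /gaivuvavaid/ → gaivuvavait.

gaivuvavait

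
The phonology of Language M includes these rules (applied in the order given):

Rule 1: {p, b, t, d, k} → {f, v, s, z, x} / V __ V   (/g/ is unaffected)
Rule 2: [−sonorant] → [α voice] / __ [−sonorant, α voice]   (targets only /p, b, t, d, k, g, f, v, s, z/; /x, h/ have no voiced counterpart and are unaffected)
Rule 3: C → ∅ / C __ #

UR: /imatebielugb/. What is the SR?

imasevielug

Rule 1 (intervocalic spirantization): /t/ is a stop between vowels /a/ and /e/, so it spirantizes to the fricative [s]. /b/ is a stop between vowels /e/ and /i/, so it spirantizes to the fricative [v]. /imatebielugb/ → imasevielugb.
Rule 2 (regressive voicing assimilation): no segment meets the environment; /imasevielugb/ is unchanged.
Rule 3 (final cluster simplification): /b/ is the second consonant of a word-final cluster /gb/, so it deletes. /imasevielugb/ → imasevielug.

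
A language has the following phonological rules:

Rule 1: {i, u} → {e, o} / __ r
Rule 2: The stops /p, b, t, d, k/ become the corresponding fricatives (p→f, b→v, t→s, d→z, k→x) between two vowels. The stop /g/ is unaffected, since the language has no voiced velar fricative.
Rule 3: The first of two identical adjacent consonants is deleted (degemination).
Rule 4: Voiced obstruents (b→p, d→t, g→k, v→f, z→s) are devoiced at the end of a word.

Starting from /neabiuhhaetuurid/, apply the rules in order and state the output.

Rule 1 (pre-rhotic lowering): /u/ is a high vowel immediately before /r/, so it lowers to [o]. /neabiuhhaetuurid/ → neabiuhhaetuorid.
Rule 2 (intervocalic spirantization): /b/ is a stop between vowels /a/ and /i/, so it spirantizes to the fricative [v]. /t/ is a stop between vowels /e/ and /u/, so it spirantizes to the fricative [s]. /neabiuhhaetuorid/ → neaviuhhaesuorid.
Rule 3 (degemination): /hh/ is a geminate; the first /h/ deletes. /neaviuhhaesuorid/ → neaviuhaesuorid.
Rule 4 (final devoicing): /d/ is a voiced obstruent in word-final position, so it devoices to [t]. /neaviuhaesuorid/ → neaviuhaesuorit.

neaviuhaesuorit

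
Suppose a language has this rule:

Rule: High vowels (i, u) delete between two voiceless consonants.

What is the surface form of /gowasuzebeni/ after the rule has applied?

No segment of /gowasuzebeni/ meets the structural description of the rule, so the form surfaces unchanged.

gowasuzebeni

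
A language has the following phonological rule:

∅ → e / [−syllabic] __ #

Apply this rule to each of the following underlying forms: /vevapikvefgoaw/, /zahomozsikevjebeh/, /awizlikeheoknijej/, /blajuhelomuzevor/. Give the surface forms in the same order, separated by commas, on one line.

/vevapikvefgoaw/: the form ends in the consonant /w/, so [e] is inserted word-finally. → [vevapikvefgoawe].
/zahomozsikevjebeh/: the form ends in the consonant /h/, so [e] is inserted word-finally. → [zahomozsikevjebehe].
/awizlikeheoknijej/: the form ends in the consonant /j/, so [e] is inserted word-finally. → [awizlikeheoknijeje].
/blajuhelomuzevor/: the form ends in the consonant /r/, so [e] is inserted word-finally. → [blajuhelomuzevore].

vevapikvefgoawe, zahomozsikevjebehe, awizlikeheoknijeje, blajuhelomuzevore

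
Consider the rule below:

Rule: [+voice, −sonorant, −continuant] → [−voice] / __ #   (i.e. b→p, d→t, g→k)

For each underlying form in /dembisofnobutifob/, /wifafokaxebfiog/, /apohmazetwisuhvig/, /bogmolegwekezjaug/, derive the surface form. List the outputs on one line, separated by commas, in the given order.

dembisofnobutifop, wifafokaxebfiok, apohmazetwisuhvik, bogmolegwekezjauk

/dembisofnobutifob/: /b/ is a voiced stop in word-final position, so it devoices to [p]. → [dembisofnobutifop].
/wifafokaxebfiog/: /g/ is a voiced stop in word-final position, so it devoices to [k]. → [wifafokaxebfiok].
/apohmazetwisuhvig/: /g/ is a voiced stop in word-final position, so it devoices to [k]. → [apohmazetwisuhvik].
/bogmolegwekezjaug/: /g/ is a voiced stop in word-final position, so it devoices to [k]. → [bogmolegwekezjauk].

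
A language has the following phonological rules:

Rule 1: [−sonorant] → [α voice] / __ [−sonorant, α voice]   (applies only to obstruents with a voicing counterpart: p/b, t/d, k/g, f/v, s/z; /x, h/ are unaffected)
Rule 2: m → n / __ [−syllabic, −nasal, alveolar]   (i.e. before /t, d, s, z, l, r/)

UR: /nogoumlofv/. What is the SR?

Rule 1 (regressive voicing assimilation): /f/ precedes the voiced obstruent /v/, so it voices to [v] by assimilation. /nogoumlofv/ → nogoumlovv.
Rule 2 (nasal place assimilation): /m/ precedes the alveolar consonant /l/, so it assimilates in place to [n]. /nogoumlovv/ → nogounlovv.

nogounlovv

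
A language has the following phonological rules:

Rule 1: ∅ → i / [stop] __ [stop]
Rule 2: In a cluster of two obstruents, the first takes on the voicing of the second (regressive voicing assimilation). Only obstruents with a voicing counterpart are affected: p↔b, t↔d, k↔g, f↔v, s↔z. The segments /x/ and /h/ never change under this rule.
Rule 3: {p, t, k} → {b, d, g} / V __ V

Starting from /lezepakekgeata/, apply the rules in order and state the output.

lezebagegigeada

Rule 1 (stop-cluster i-epenthesis): /k/ and /g/ form a stop–stop cluster, so [i] is inserted between them. /lezepakekgeata/ → lezepakekigeata.
Rule 2 (regressive voicing assimilation): no segment meets the environment; /lezepakekigeata/ is unchanged.
Rule 3 (intervocalic voicing): /p/ is a voiceless stop between vowels /e/ and /a/, so it voices to [b]. /k/ is a voiceless stop between vowels /a/ and /e/, so it voices to [g]. /k/ is a voiceless stop between vowels /e/ and /i/, so it voices to [g]. /t/ is a voiceless stop between vowels /a/ and /a/, so it voices to [d]. /lezepakekigeata/ → lezebagegigeada.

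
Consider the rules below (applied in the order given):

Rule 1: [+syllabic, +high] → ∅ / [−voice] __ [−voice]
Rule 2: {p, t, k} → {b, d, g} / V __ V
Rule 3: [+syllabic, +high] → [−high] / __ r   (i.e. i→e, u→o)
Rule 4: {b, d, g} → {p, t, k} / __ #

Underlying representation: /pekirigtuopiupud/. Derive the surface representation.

Rule 1 (high vowel syncope): no segment meets the environment; /pekirigtuopiupud/ is unchanged.
Rule 2 (intervocalic voicing): /k/ is a voiceless stop between vowels /e/ and /i/, so it voices to [g]. /p/ is a voiceless stop between vowels /o/ and /i/, so it voices to [b]. /p/ is a voiceless stop between vowels /u/ and /u/, so it voices to [b]. /pekirigtuopiupud/ → pegirigtuobiubud.
Rule 3 (pre-rhotic lowering): /i/ is a high vowel immediately before /r/, so it lowers to [e]. /pegirigtuobiubud/ → pegerigtuobiubud.
Rule 4 (final devoicing): /d/ is a voiced stop in word-final position, so it devoices to [t]. /pegerigtuobiubud/ → pegerigtuobiubut.

pegerigtuobiubut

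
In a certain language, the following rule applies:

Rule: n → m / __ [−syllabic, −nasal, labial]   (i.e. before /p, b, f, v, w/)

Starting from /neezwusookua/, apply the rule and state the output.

No segment of /neezwusookua/ meets the structural description of the rule, so the form surfaces unchanged.

neezwusookua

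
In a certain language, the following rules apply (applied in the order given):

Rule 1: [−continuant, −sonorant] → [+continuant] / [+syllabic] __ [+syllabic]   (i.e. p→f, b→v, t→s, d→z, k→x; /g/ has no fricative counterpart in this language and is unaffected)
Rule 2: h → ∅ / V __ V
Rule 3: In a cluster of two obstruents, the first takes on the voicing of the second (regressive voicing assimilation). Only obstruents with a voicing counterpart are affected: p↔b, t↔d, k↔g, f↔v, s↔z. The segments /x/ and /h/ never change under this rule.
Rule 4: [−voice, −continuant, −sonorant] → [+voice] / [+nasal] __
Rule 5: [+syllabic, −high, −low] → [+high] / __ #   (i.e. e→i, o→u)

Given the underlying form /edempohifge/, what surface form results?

ezemboivgi

Rule 1 (intervocalic spirantization): /d/ is a stop between vowels /e/ and /e/, so it spirantizes to the fricative [z]. /edempohifge/ → ezempohifge.
Rule 2 (intervocalic h-deletion): /h/ occurs between vowels /o/ and /i/, so it deletes. /ezempohifge/ → ezempoifge.
Rule 3 (regressive voicing assimilation): /f/ precedes the voiced obstruent /g/, so it voices to [v] by assimilation. /ezempoifge/ → ezempoivge.
Rule 4 (post-nasal voicing): /p/ is a voiceless stop immediately after the nasal /m/, so it voices to [b]. /ezempoivge/ → ezemboivge.
Rule 5 (final vowel raising): /e/ is a mid vowel in word-final position, so it raises to [i]. /ezemboivge/ → ezemboivgi.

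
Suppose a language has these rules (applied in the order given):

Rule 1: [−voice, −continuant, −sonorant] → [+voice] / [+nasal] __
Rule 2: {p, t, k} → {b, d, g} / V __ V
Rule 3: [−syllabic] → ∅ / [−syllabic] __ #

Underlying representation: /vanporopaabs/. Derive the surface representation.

vanborobaab

Rule 1 (post-nasal voicing): /p/ is a voiceless stop immediately after the nasal /n/, so it voices to [b]. /vanporopaabs/ → vanboropaabs.
Rule 2 (intervocalic voicing): /p/ is a voiceless stop between vowels /o/ and /a/, so it voices to [b]. /vanboropaabs/ → vanborobaabs.
Rule 3 (final cluster simplification): /s/ is the second consonant of a word-final cluster /bs/, so it deletes. /vanborobaabs/ → vanborobaab.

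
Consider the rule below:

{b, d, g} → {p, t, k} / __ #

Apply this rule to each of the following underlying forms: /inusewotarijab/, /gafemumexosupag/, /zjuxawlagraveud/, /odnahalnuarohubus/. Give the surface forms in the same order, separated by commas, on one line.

/inusewotarijab/: /b/ is a voiced stop in word-final position, so it devoices to [p]. → [inusewotarijap].
/gafemumexosupag/: /g/ is a voiced stop in word-final position, so it devoices to [k]. → [gafemumexosupak].
/zjuxawlagraveud/: /d/ is a voiced stop in word-final position, so it devoices to [t]. → [zjuxawlagraveut].
/odnahalnuarohubus/: the rule's environment is not met; surfaces unchanged as [odnahalnuarohubus].

inusewotarijap, gafemumexosupak, zjuxawlagraveut, odnahalnuarohubus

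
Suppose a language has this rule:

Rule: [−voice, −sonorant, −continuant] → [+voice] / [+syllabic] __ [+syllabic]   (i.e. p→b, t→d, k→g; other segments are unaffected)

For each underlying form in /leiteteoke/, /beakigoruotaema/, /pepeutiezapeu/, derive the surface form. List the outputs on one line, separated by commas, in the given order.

leidedeoge, beagigoruodaema, pebeudiezabeu

/leiteteoke/: /t/ is a voiceless stop between vowels /i/ and /e/, so it voices to [d]. /t/ is a voiceless stop between vowels /e/ and /e/, so it voices to [d]. /k/ is a voiceless stop between vowels /o/ and /e/, so it voices to [g]. → [leidedeoge].
/beakigoruotaema/: /k/ is a voiceless stop between vowels /a/ and /i/, so it voices to [g]. /t/ is a voiceless stop between vowels /o/ and /a/, so it voices to [d]. → [beagigoruodaema].
/pepeutiezapeu/: /p/ is a voiceless stop between vowels /e/ and /e/, so it voices to [b]. /t/ is a voiceless stop between vowels /u/ and /i/, so it voices to [d]. /p/ is a voiceless stop between vowels /a/ and /e/, so it voices to [b]. → [pebeudiezabeu].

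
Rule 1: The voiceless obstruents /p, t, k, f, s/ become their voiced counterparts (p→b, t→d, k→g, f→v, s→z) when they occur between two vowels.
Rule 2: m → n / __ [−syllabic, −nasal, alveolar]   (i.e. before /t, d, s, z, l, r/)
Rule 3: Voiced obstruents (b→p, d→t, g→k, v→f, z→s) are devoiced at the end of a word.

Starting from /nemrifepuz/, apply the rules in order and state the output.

Rule 1 (intervocalic voicing): /f/ is a voiceless obstruent between vowels /i/ and /e/, so it voices to [v]. /p/ is a voiceless obstruent between vowels /e/ and /u/, so it voices to [b]. /nemrifepuz/ → nemrivebuz.
Rule 2 (nasal place assimilation): /m/ precedes the alveolar consonant /r/, so it assimilates in place to [n]. /nemrivebuz/ → nenrivebuz.
Rule 3 (final devoicing): /z/ is a voiced obstruent in word-final position, so it devoices to [s]. /nenrivebuz/ → nenrivebus.

nenrivebus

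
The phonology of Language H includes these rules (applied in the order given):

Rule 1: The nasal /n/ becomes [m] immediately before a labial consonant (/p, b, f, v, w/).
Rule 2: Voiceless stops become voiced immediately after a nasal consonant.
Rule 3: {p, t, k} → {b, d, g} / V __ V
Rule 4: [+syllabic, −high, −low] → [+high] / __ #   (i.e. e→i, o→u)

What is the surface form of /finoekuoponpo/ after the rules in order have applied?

Rule 1 (nasal place assimilation): /n/ precedes the labial consonant /p/, so it assimilates in place to [m]. /finoekuoponpo/ → finoekuopompo.
Rule 2 (post-nasal voicing): /p/ is a voiceless stop immediately after the nasal /m/, so it voices to [b]. /finoekuopompo/ → finoekuopombo.
Rule 3 (intervocalic voicing): /k/ is a voiceless stop between vowels /e/ and /u/, so it voices to [g]. /p/ is a voiceless stop between vowels /o/ and /o/, so it voices to [b]. /finoekuopombo/ → finoeguobombo.
Rule 4 (final vowel raising): /o/ is a mid vowel in word-final position, so it raises to [u]. /finoeguobombo/ → finoeguobombu.

finoeguobombu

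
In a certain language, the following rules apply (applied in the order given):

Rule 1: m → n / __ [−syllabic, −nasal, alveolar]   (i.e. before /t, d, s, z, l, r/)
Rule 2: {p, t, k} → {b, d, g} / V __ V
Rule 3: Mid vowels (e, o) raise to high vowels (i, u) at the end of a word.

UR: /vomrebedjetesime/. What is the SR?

Rule 1 (nasal place assimilation): /m/ precedes the alveolar consonant /r/, so it assimilates in place to [n]. /vomrebedjetesime/ → vonrebedjetesime.
Rule 2 (intervocalic voicing): /t/ is a voiceless stop between vowels /e/ and /e/, so it voices to [d]. /vonrebedjetesime/ → vonrebedjedesime.
Rule 3 (final vowel raising): /e/ is a mid vowel in word-final position, so it raises to [i]. /vonrebedjedesime/ → vonrebedjedesimi.

vonrebedjedesimi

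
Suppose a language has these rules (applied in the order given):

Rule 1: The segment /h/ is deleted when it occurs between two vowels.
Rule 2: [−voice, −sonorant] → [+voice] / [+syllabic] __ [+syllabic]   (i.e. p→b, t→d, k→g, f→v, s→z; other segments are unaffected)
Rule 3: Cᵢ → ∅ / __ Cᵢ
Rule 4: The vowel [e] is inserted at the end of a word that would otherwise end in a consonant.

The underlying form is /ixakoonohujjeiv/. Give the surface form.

Rule 1 (intervocalic h-deletion): /h/ occurs between vowels /o/ and /u/, so it deletes. /ixakoonohujjeiv/ → ixakoonoujjeiv.
Rule 2 (intervocalic voicing): /k/ is a voiceless obstruent between vowels /a/ and /o/, so it voices to [g]. /ixakoonoujjeiv/ → ixagoonoujjeiv.
Rule 3 (degemination): /jj/ is a geminate; the first /j/ deletes. /ixagoonoujjeiv/ → ixagoonoujeiv.
Rule 4 (final e-epenthesis): the form ends in the consonant /v/, so [e] is inserted word-finally. /ixagoonoujeiv/ → ixagoonoujeive.

ixagoonoujeive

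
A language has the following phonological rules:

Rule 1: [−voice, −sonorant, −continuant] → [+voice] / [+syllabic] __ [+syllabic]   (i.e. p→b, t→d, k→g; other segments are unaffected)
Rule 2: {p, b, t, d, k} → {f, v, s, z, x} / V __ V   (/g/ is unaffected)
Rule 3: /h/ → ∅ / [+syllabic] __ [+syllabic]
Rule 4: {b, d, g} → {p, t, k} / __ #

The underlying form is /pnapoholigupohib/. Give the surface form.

Rule 1 (intervocalic voicing): /p/ is a voiceless stop between vowels /a/ and /o/, so it voices to [b]. /p/ is a voiceless stop between vowels /u/ and /o/, so it voices to [b]. /pnapoholigupohib/ → pnaboholigubohib.
Rule 2 (intervocalic spirantization): /b/ is a stop between vowels /a/ and /o/, so it spirantizes to the fricative [v]. /b/ is a stop between vowels /u/ and /o/, so it spirantizes to the fricative [v]. /pnaboholigubohib/ → pnavoholiguvohib.
Rule 3 (intervocalic h-deletion): /h/ occurs between vowels /o/ and /o/, so it deletes. /h/ occurs between vowels /o/ and /i/, so it deletes. /pnavoholiguvohib/ → pnavooliguvoib.
Rule 4 (final devoicing): /b/ is a voiced stop in word-final position, so it devoices to [p]. /pnavooliguvoib/ → pnavooliguvoip.

pnavooliguvoip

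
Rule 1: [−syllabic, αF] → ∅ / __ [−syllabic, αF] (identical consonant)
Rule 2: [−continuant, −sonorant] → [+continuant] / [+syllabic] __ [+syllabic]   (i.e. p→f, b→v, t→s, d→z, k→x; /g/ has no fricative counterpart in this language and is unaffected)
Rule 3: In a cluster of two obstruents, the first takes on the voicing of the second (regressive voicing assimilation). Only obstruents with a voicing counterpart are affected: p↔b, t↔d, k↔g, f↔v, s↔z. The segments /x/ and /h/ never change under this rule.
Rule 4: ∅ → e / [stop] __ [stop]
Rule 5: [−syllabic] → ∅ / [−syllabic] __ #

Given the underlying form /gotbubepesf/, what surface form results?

Rule 1 (degemination): no segment meets the environment; /gotbubepesf/ is unchanged.
Rule 2 (intervocalic spirantization): /b/ is a stop between vowels /u/ and /e/, so it spirantizes to the fricative [v]. /p/ is a stop between vowels /e/ and /e/, so it spirantizes to the fricative [f]. /gotbubepesf/ → gotbuvefesf.
Rule 3 (regressive voicing assimilation): /t/ precedes the voiced obstruent /b/, so it voices to [d] by assimilation. /gotbuvefesf/ → godbuvefesf.
Rule 4 (stop-cluster e-epenthesis): /d/ and /b/ form a stop–stop cluster, so [e] is inserted between them. /godbuvefesf/ → godebuvefesf.
Rule 5 (final cluster simplification): /f/ is the second consonant of a word-final cluster /sf/, so it deletes. /godebuvefesf/ → godebuvefes.

godebuvefes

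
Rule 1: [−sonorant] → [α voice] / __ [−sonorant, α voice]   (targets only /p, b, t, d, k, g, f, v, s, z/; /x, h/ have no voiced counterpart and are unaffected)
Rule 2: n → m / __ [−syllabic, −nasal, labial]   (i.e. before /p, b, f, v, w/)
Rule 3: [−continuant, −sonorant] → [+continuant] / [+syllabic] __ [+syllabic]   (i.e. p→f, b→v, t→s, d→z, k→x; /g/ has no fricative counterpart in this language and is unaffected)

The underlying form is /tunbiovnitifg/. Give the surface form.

Rule 1 (regressive voicing assimilation): /f/ precedes the voiced obstruent /g/, so it voices to [v] by assimilation. /tunbiovnitifg/ → tunbiovnitivg.
Rule 2 (nasal place assimilation): /n/ precedes the labial consonant /b/, so it assimilates in place to [m]. /tunbiovnitivg/ → tumbiovnitivg.
Rule 3 (intervocalic spirantization): /t/ is a stop between vowels /i/ and /i/, so it spirantizes to the fricative [s]. /tumbiovnitivg/ → tumbiovnisivg.

tumbiovnisivg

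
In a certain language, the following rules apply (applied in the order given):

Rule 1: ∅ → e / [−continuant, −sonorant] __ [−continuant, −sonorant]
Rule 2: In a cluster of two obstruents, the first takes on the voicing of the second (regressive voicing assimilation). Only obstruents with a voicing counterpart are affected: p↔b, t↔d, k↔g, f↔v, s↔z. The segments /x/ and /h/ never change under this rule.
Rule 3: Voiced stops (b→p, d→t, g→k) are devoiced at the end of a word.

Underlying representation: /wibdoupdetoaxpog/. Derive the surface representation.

wibedoupedetoaxpok

Rule 1 (stop-cluster e-epenthesis): /b/ and /d/ form a stop–stop cluster, so [e] is inserted between them. /p/ and /d/ form a stop–stop cluster, so [e] is inserted between them. /wibdoupdetoaxpog/ → wibedoupedetoaxpog.
Rule 2 (regressive voicing assimilation): no segment meets the environment; /wibedoupedetoaxpog/ is unchanged.
Rule 3 (final devoicing): /g/ is a voiced stop in word-final position, so it devoices to [k]. /wibedoupedetoaxpog/ → wibedoupedetoaxpok.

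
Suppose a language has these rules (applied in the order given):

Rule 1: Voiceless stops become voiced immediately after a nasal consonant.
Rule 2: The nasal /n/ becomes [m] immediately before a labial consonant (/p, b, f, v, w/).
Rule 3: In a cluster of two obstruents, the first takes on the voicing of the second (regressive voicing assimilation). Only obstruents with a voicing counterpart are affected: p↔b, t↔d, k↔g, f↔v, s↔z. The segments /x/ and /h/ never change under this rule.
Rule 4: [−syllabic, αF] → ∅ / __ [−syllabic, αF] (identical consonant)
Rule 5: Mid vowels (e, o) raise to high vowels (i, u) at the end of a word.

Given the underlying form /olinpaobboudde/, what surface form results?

Rule 1 (post-nasal voicing): /p/ is a voiceless stop immediately after the nasal /n/, so it voices to [b]. /olinpaobboudde/ → olinbaobboudde.
Rule 2 (nasal place assimilation): /n/ precedes the labial consonant /b/, so it assimilates in place to [m]. /olinbaobboudde/ → olimbaobboudde.
Rule 3 (regressive voicing assimilation): no segment meets the environment; /olimbaobboudde/ is unchanged.
Rule 4 (degemination): /bb/ is a geminate; the first /b/ deletes. /dd/ is a geminate; the first /d/ deletes. /olimbaobboudde/ → olimbaoboude.
Rule 5 (final vowel raising): /e/ is a mid vowel in word-final position, so it raises to [i]. /olimbaoboude/ → olimbaoboudi.

olimbaoboudi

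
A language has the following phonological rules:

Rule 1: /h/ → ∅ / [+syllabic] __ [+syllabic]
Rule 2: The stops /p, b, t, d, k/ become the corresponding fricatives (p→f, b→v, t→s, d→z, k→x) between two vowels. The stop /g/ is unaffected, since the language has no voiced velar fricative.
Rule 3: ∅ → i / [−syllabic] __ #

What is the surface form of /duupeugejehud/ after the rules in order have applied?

duufeugejeudi

Rule 1 (intervocalic h-deletion): /h/ occurs between vowels /e/ and /u/, so it deletes. /duupeugejehud/ → duupeugejeud.
Rule 2 (intervocalic spirantization): /p/ is a stop between vowels /u/ and /e/, so it spirantizes to the fricative [f]. /duupeugejeud/ → duufeugejeud.
Rule 3 (final i-epenthesis): the form ends in the consonant /d/, so [i] is inserted word-finally. /duufeugejeud/ → duufeugejeudi.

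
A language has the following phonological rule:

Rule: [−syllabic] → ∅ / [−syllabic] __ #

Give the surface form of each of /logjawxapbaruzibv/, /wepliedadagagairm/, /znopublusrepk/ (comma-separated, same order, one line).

/logjawxapbaruzibv/: /v/ is the second consonant of a word-final cluster /bv/, so it deletes. → [logjawxapbaruzib].
/wepliedadagagairm/: /m/ is the second consonant of a word-final cluster /rm/, so it deletes. → [wepliedadagagair].
/znopublusrepk/: /k/ is the second consonant of a word-final cluster /pk/, so it deletes. → [znopublusrep].

logjawxapbaruzib, wepliedadagagair, znopublusrep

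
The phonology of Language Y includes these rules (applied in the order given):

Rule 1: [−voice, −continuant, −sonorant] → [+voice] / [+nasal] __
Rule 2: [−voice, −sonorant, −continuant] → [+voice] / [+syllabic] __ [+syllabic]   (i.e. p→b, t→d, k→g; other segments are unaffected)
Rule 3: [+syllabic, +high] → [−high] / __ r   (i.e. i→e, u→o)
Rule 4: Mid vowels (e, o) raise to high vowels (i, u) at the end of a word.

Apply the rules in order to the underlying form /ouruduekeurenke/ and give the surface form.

ooruduegeorengi

Rule 1 (post-nasal voicing): /k/ is a voiceless stop immediately after the nasal /n/, so it voices to [g]. /ouruduekeurenke/ → ouruduekeurenge.
Rule 2 (intervocalic voicing): /k/ is a voiceless stop between vowels /e/ and /e/, so it voices to [g]. /ouruduekeurenge/ → ouruduegeurenge.
Rule 3 (pre-rhotic lowering): /u/ is a high vowel immediately before /r/, so it lowers to [o]. /u/ is a high vowel immediately before /r/, so it lowers to [o]. /ouruduegeurenge/ → ooruduegeorenge.
Rule 4 (final vowel raising): /e/ is a mid vowel in word-final position, so it raises to [i]. /ooruduegeorenge/ → ooruduegeorengi.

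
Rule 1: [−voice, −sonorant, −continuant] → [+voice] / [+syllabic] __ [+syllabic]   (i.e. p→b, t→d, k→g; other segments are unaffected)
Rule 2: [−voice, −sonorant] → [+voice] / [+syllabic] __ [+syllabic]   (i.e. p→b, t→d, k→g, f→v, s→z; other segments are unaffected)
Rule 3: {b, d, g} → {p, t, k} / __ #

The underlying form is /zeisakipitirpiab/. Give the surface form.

Rule 1 (intervocalic voicing): /k/ is a voiceless stop between vowels /a/ and /i/, so it voices to [g]. /p/ is a voiceless stop between vowels /i/ and /i/, so it voices to [b]. /t/ is a voiceless stop between vowels /i/ and /i/, so it voices to [d]. /zeisakipitirpiab/ → zeisagibidirpiab.
Rule 2 (intervocalic voicing): /s/ is a voiceless obstruent between vowels /i/ and /a/, so it voices to [z]. /zeisagibidirpiab/ → zeizagibidirpiab.
Rule 3 (final devoicing): /b/ is a voiced stop in word-final position, so it devoices to [p]. /zeizagibidirpiab/ → zeizagibidirpiap.

zeizagibidirpiap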